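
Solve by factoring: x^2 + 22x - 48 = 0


We need two numbers that multiply to -48 and add to 22.
Those numbers are -2 and 24 (since (-2) * 24 = -48 and (-2) + 24 = 22).
So x^2 + 22x - 48 = (x - 2)(x + 24) = 0
Setting each factor to zero: x = 2 or x = -24

x = -24, x = 2


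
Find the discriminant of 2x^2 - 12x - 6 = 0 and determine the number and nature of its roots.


For ax^2 + bx + c = 0, discriminant D = b^2 - 4ac
Here a = 2, b = -12, c = -6
D = (-12)^2 - 4(2)(-6) = 144 + 48 = 192

D = 192 > 0 but not a perfect square
The equation has 2 distinct real irrational roots.

Discriminant = 192, 2 distinct real irrational roots


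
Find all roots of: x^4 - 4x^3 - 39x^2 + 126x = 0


The constant term is 0, so x = 0 is a root. Factor out x:
  x^3 - 4x^2 - 39x + 126 = 0
Let p(x) = x^3 - 4x^2 - 39x + 126. By the rational root theorem (leading coefficient 1), any rational root is an integer divisor of 126: try ±1, ±2, ... in turn.
Test x = 1: value = 84 ≠ 0.
Test x = -1: value = 160 ≠ 0.
Test x = 2: value = 40 ≠ 0.
Test x = -2: value = 180 ≠ 0.
Test x = 3: value = 0 ✓, so (x - 3) is a factor.
Synthetic division by (x - 3): bring down 1; 1(3) - 4 = -1; (-1)(3) - 39 = -42; (-42)(3) + 126 = 0 → quotient x^2 - x - 42, remainder 0.
Solve the quadratic x^2 - x - 42 = 0: discriminant = (-1)^2 - 4(1)(-42) = 1 + 168 = 169.
sqrt(169) = 13, so x = (1 ± 13)/2: x = 7 or x = -6.
Collecting all roots found:

x = -6, x = 0, x = 3, x = 7


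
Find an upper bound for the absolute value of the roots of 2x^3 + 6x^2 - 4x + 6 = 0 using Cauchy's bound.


Cauchy's bound: all roots r satisfy |r| <= 1 + max(|a_i/a_n|) for i = 0,...,n-1
where a_n is the leading coefficient.

Coefficients: [2, 6, -4, 6]
Leading coefficient a_n = 2
Ratios |a_i/a_n|: 3, 2, 3
Maximum ratio: 3
Cauchy's bound: |r| <= 1 + 3 = 4

Upper bound = 4


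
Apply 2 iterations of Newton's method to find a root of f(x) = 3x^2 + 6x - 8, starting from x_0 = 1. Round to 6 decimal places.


Newton's method: x_(n+1) = x_n - f(x_n)/f'(x_n)
f(x) = 3x^2 + 6x - 8
f'(x) = 6x + 6

Iteration 1:
  f(1.000000) = 1.000000
  f'(1.000000) = 12.000000
  x_1 = 1.000000 - (1.000000)/(12.000000) = 0.916667

Iteration 2:
  f(0.916667) = 0.020833
  f'(0.916667) = 11.500000
  x_2 = 0.916667 - (0.020833)/(11.500000) = 0.914855

x_2 = 0.914855


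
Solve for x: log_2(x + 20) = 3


Convert to exponential form: x + 20 = 2^3 = 8
x = 8 - 20 = -12
Check: log_2(-12 + 20) = log_2(8) = log_2(8) = 3 ✓

x = -12


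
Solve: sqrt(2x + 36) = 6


Square both sides: 2x + 36 = 6^2 = 36
2x = 36 - 36 = 0
x = 0
Check: sqrt(2*0 + 36) = sqrt(36) = 6 ✓

x = 0


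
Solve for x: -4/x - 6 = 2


Subtract -6 from both sides: -4/x = 8
Multiply both sides by x: -4 = 8 * x
Divide by 8: x = -1/2

x = -1/2


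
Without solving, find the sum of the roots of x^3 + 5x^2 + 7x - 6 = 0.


By Vieta's formulas for x^3 + bx^2 + cx + d = 0:
  r1 + r2 + r3 = -b/a = -5
  r1*r2 + r1*r3 + r2*r3 = c/a = 7
  r1*r2*r3 = -d/a = 6


Sum = -5


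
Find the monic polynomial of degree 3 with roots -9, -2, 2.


A monic polynomial with roots -9, -2, 2 is:
p(x) = (x + 9)(x + 2)(x - 2)
After multiplying by (x + 9): x + 9
After multiplying by (x + 2): x^2 + 11x + 18
After multiplying by (x - 2): x^3 + 9x^2 - 4x - 36

x^3 + 9x^2 - 4x - 36


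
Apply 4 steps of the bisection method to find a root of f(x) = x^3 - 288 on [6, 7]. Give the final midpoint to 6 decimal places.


f(x) = x^3 - 288
f(6) = -72 < 0
f(7) = 55 > 0

Step 1: midpoint = (6.000000 + 7.000000)/2 = 6.500000
  f(6.500000) = -13.375000
  f(mid) < 0, so root is in [6.500000, 7.000000]

Step 2: midpoint = (6.500000 + 7.000000)/2 = 6.750000
  f(6.750000) = 19.546875
  f(mid) > 0, so root is in [6.500000, 6.750000]

Step 3: midpoint = (6.500000 + 6.750000)/2 = 6.625000
  f(6.625000) = 2.775391
  f(mid) > 0, so root is in [6.500000, 6.625000]

Step 4: midpoint = (6.500000 + 6.625000)/2 = 6.562500
  f(6.562500) = -5.376709
  f(mid) < 0, so root is in [6.562500, 6.625000]

midpoint = 6.562500


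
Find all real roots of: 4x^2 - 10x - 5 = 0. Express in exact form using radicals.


Using the quadratic formula: x = (-b ± sqrt(b^2 - 4ac)) / (2a)
Here a = 4, b = -10, c = -5
Discriminant = b^2 - 4ac = (-10)^2 - 4(4)(-5) = 100 + 80 = 180
Since discriminant = 180 > 0, there are two real roots.
x = (10 ± 6*sqrt(5)) / 8
Simplifying: x = (5 ± 3*sqrt(5)) / 4
Numerically: x ≈ 2.9271 or x ≈ -0.4271

x = (5 + 3*sqrt(5)) / 4 or x = (5 - 3*sqrt(5)) / 4


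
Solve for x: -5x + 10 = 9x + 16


Starting with: -5x + 10 = 9x + 16
Move all x terms to left: (-5 - 9)x = 16 - 10
Simplify: -14x = 6
Divide both sides by -14: x = -3/7

x = -3/7


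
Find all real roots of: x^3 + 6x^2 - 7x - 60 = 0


Let p(x) = x^3 + 6x^2 - 7x - 60. By the rational root theorem (leading coefficient 1), any rational root is an integer divisor of 60: try ±1, ±2, ... in turn.
Test x = 1: value = -60 ≠ 0.
Test x = -1: value = -48 ≠ 0.
Test x = 2: value = -42 ≠ 0.
Test x = -2: value = -30 ≠ 0.
Test x = 3: value = 0 ✓, so (x - 3) is a factor.
Synthetic division by (x - 3): bring down 1; 1(3) + 6 = 9; 9(3) - 7 = 20; 20(3) - 60 = 0 → quotient x^2 + 9x + 20, remainder 0.
Solve the quadratic x^2 + 9x + 20 = 0: discriminant = 9^2 - 4(1)(20) = 81 - 80 = 1.
sqrt(1) = 1, so x = (-9 ± 1)/2: x = -4 or x = -5.

x = -5, x = -4, x = 3


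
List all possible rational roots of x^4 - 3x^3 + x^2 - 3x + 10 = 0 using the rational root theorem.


Rational root theorem: possible roots are ±p/q where:
  p divides the constant term (10): p ∈ {1, 2, 5, 10}
  q divides the leading coefficient (1): q ∈ {1}

All possible rational roots: -10, -5, -2, -1, 1, 2, 5, 10

-10, -5, -2, -1, 1, 2, 5, 10


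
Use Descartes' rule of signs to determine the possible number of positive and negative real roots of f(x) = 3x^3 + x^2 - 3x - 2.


Descartes' rule of signs:

For positive roots, count sign changes in f(x) = 3x^3 + x^2 - 3x - 2:
Signs of coefficients: +, +, -, -
Number of sign changes: 1
Possible positive real roots: 1

For negative roots, examine f(-x) = -3x^3 + x^2 + 3x - 2:
Signs of coefficients: -, +, +, -
Number of sign changes: 2
Possible negative real roots: 2, 0

Positive roots: 1; Negative roots: 2 or 0


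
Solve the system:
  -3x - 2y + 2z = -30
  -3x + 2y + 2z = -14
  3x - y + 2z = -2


Using Cramer's rule. Expand each determinant along the first row.
D  = (-3)*[2*2 - 2*(-1)] - (-2)*[(-3)*2 - 2*3] + 2*[(-3)*(-1) - 2*3]
  = (-3)*(6) - (-2)*(-12) + 2*(-3) = -48
Dx = (-30)*[2*2 - 2*(-1)] - (-2)*[(-14)*2 - 2*(-2)] + 2*[(-14)*(-1) - 2*(-2)]
  = (-30)*(6) - (-2)*(-24) + 2*(18) = -192
Dy = (-3)*[(-14)*2 - 2*(-2)] - (-30)*[(-3)*2 - 2*3] + 2*[(-3)*(-2) - (-14)*3]
  = (-3)*(-24) - (-30)*(-12) + 2*(48) = -192
Dz = (-3)*[2*(-2) - (-14)*(-1)] - (-2)*[(-3)*(-2) - (-14)*3] + (-30)*[(-3)*(-1) - 2*3]
  = (-3)*(-18) - (-2)*(48) + (-30)*(-3) = 240
x = Dx/D = -192/-48 = 4, y = Dy/D = -192/-48 = 4, z = Dz/D = 240/-48 = -5
Check eq1: (-3)(4) + (-2)(4) + (2)(-5) = -30 = -30 ✓
Check eq2: (-3)(4) + (2)(4) + (2)(-5) = -14 = -14 ✓
Check eq3: (3)(4) + (-1)(4) + (2)(-5) = -2 = -2 ✓

x = 4, y = 4, z = -5


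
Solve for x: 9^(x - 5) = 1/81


Express both sides with the same base.
1/81 = 9^(-2)
Since the bases match, equate exponents: x - 5 = -2
So x = -2 - (-5) = 3

x = 3


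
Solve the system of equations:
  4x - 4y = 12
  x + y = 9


Using Cramer's rule:
Determinant D = (4)(1) - (1)(-4) = 4 + 4 = 8
Dx = (12)(1) - (9)(-4) = 12 + 36 = 48
Dy = (4)(9) - (1)(12) = 36 - 12 = 24
x = Dx/D = 48/8 = 6
y = Dy/D = 24/8 = 3

x = 6, y = 3


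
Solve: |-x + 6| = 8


An absolute value equation |expr| = 8 gives two cases:
Case 1: -x + 6 = 8
  -x = 2, so x = -2
Case 2: -x + 6 = -8
  -x = -14, so x = 14

x = -2, x = 14


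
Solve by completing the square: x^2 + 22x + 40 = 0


Start: x^2 + 22x + 40 = 0
Move constant: x^2 + 22x = -40
Half of 22 is 11, squared is 121
Add 121 to both sides: x^2 + 22x + 121 = 81
(x + 11)^2 = 81
x + 11 = ±9
x = -11 + 9 = -2 or x = -11 - 9 = -20

x = -20, x = -2


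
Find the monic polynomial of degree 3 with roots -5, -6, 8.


A monic polynomial with roots -5, -6, 8 is:
p(x) = (x + 5)(x + 6)(x - 8)
After multiplying by (x + 5): x + 5
After multiplying by (x + 6): x^2 + 11x + 30
After multiplying by (x - 8): x^3 + 3x^2 - 58x - 240

x^3 + 3x^2 - 58x - 240


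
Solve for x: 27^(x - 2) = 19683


Express both sides with the same base.
19683 = 27^3
Since the bases match, equate exponents: x - 2 = 3
So x = 3 - (-2) = 5

x = 5


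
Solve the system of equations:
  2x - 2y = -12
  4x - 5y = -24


Using Cramer's rule:
Determinant D = (2)(-5) - (4)(-2) = -10 + 8 = -2
Dx = (-12)(-5) - (-24)(-2) = 60 - 48 = 12
Dy = (2)(-24) - (4)(-12) = -48 + 48 = 0
x = Dx/D = 12/-2 = -6
y = Dy/D = 0/-2 = 0

x = -6, y = 0


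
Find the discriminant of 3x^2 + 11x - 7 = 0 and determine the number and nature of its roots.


For ax^2 + bx + c = 0, discriminant D = b^2 - 4ac
Here a = 3, b = 11, c = -7
D = (11)^2 - 4(3)(-7) = 121 + 84 = 205

D = 205 > 0 but not a perfect square
The equation has 2 distinct real irrational roots.

Discriminant = 205, 2 distinct real irrational roots


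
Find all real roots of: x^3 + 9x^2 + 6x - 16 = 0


Let p(x) = x^3 + 9x^2 + 6x - 16. By the rational root theorem (leading coefficient 1), any rational root is an integer divisor of 16: try ±1, ±2, ... in turn.
Test x = 1: value = 0 ✓, so (x - 1) is a factor.
Synthetic division by (x - 1): bring down 1; 1(1) + 9 = 10; 10(1) + 6 = 16; 16(1) - 16 = 0 → quotient x^2 + 10x + 16, remainder 0.
Solve the quadratic x^2 + 10x + 16 = 0: discriminant = 10^2 - 4(1)(16) = 100 - 64 = 36.
sqrt(36) = 6, so x = (-10 ± 6)/2: x = -2 or x = -8.

x = -8, x = -2, x = 1


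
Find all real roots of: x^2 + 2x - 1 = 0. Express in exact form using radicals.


Using the quadratic formula: x = (-b ± sqrt(b^2 - 4ac)) / (2a)
Here a = 1, b = 2, c = -1
Discriminant = b^2 - 4ac = 2^2 - 4(1)(-1) = 4 + 4 = 8
Since discriminant = 8 > 0, there are two real roots.
x = (-2 ± 2*sqrt(2)) / 2
Simplifying: x = -1 ± sqrt(2)
Numerically: x ≈ 0.4142 or x ≈ -2.4142

x = -1 + sqrt(2) or x = -1 - sqrt(2)


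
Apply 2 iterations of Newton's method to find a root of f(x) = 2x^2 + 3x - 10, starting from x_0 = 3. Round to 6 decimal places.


Newton's method: x_(n+1) = x_n - f(x_n)/f'(x_n)
f(x) = 2x^2 + 3x - 10
f'(x) = 4x + 3

Iteration 1:
  f(3.000000) = 17.000000
  f'(3.000000) = 15.000000
  x_1 = 3.000000 - (17.000000)/(15.000000) = 1.866667

Iteration 2:
  f(1.866667) = 2.568889
  f'(1.866667) = 10.466667
  x_2 = 1.866667 - (2.568889)/(10.466667) = 1.621231

x_2 = 1.621231


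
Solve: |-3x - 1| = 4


An absolute value equation |expr| = 4 gives two cases:
Case 1: -3x - 1 = 4
  -3x = 5, so x = -5/3
Case 2: -3x - 1 = -4
  -3x = -3, so x = 1

x = -5/3, x = 1


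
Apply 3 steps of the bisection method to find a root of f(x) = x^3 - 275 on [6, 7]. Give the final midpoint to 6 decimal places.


f(x) = x^3 - 275
f(6) = -59 < 0
f(7) = 68 > 0

Step 1: midpoint = (6.000000 + 7.000000)/2 = 6.500000
  f(6.500000) = -0.375000
  f(mid) < 0, so root is in [6.500000, 7.000000]

Step 2: midpoint = (6.500000 + 7.000000)/2 = 6.750000
  f(6.750000) = 32.546875
  f(mid) > 0, so root is in [6.500000, 6.750000]

Step 3: midpoint = (6.500000 + 6.750000)/2 = 6.625000
  f(6.625000) = 15.775391
  f(mid) > 0, so root is in [6.500000, 6.625000]

midpoint = 6.625000


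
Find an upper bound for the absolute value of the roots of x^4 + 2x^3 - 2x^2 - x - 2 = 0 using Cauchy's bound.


Cauchy's bound: all roots r satisfy |r| <= 1 + max(|a_i/a_n|) for i = 0,...,n-1
where a_n is the leading coefficient.

Coefficients: [1, 2, -2, -1, -2]
Leading coefficient a_n = 1
Ratios |a_i/a_n|: 2, 2, 1, 2
Maximum ratio: 2
Cauchy's bound: |r| <= 1 + 2 = 3

Upper bound = 3


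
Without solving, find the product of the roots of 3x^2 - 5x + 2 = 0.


By Vieta's formulas for ax^2 + bx + c = 0:
  Sum of roots = -b/a
  Product of roots = c/a

Here a = 3, b = -5, c = 2
Sum = -(-5)/3 = 5/3
Product = 2/3 = 2/3

Product = 2/3


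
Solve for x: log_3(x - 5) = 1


Convert to exponential form: x - 5 = 3^1 = 3
x = 3 + 5 = 8
Check: log_3(8 - 5) = log_3(3) = log_3(3) = 1 ✓

x = 8


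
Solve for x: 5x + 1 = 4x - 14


Starting with: 5x + 1 = 4x - 14
Move all x terms to left: (5 - 4)x = -14 - 1
Simplify: x = -15
Divide both sides by 1: x = -15

x = -15


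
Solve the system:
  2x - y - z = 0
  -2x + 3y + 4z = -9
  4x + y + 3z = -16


Using Cramer's rule. Expand each determinant along the first row.
D  = 2*[3*3 - 4*1] - (-1)*[(-2)*3 - 4*4] + (-1)*[(-2)*1 - 3*4]
  = 2*(5) - (-1)*(-22) + (-1)*(-14) = 2
Dx = 0*[3*3 - 4*1] - (-1)*[(-9)*3 - 4*(-16)] + (-1)*[(-9)*1 - 3*(-16)]
  = 0*(5) - (-1)*(37) + (-1)*(39) = -2
Dy = 2*[(-9)*3 - 4*(-16)] - 0*[(-2)*3 - 4*4] + (-1)*[(-2)*(-16) - (-9)*4]
  = 2*(37) - 0*(-22) + (-1)*(68) = 6
Dz = 2*[3*(-16) - (-9)*1] - (-1)*[(-2)*(-16) - (-9)*4] + 0*[(-2)*1 - 3*4]
  = 2*(-39) - (-1)*(68) + 0*(-14) = -10
x = Dx/D = -2/2 = -1, y = Dy/D = 6/2 = 3, z = Dz/D = -10/2 = -5
Check eq1: (2)(-1) + (-1)(3) + (-1)(-5) = 0 = 0 ✓
Check eq2: (-2)(-1) + (3)(3) + (4)(-5) = -9 = -9 ✓
Check eq3: (4)(-1) + (1)(3) + (3)(-5) = -16 = -16 ✓

x = -1, y = 3, z = -5


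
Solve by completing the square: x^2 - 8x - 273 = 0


Start: x^2 - 8x - 273 = 0
Move constant: x^2 - 8x = 273
Half of -8 is -4, squared is 16
Add 16 to both sides: x^2 - 8x + 16 = 289
(x - 4)^2 = 289
x - 4 = ±17
x = 4 + 17 = 21 or x = 4 - 17 = -13

x = -13, x = 21


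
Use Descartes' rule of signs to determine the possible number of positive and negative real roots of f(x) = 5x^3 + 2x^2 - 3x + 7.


Descartes' rule of signs:

For positive roots, count sign changes in f(x) = 5x^3 + 2x^2 - 3x + 7:
Signs of coefficients: +, +, -, +
Number of sign changes: 2
Possible positive real roots: 2, 0

For negative roots, examine f(-x) = -5x^3 + 2x^2 + 3x + 7:
Signs of coefficients: -, +, +, +
Number of sign changes: 1
Possible negative real roots: 1

Positive roots: 2 or 0; Negative roots: 1


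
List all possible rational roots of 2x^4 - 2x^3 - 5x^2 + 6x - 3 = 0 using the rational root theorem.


Rational root theorem: possible roots are ±p/q where:
  p divides the constant term (-3): p ∈ {1, 3}
  q divides the leading coefficient (2): q ∈ {1, 2}

All possible rational roots: -3, -3/2, -1, -1/2, 1/2, 1, 3/2, 3

-3, -3/2, -1, -1/2, 1/2, 1, 3/2, 3


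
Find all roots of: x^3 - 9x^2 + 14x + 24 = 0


Let p(x) = x^3 - 9x^2 + 14x + 24. By the rational root theorem (leading coefficient 1), any rational root is an integer divisor of 24: try ±1, ±2, ... in turn.
Test x = 1: value = 30 ≠ 0.
Test x = -1: value = 0 ✓, so (x + 1) is a factor.
Synthetic division by (x + 1): bring down 1; 1(-1) - 9 = -10; (-10)(-1) + 14 = 24; 24(-1) + 24 = 0 → quotient x^2 - 10x + 24, remainder 0.
Solve the quadratic x^2 - 10x + 24 = 0: discriminant = (-10)^2 - 4(1)(24) = 100 - 96 = 4.
sqrt(4) = 2, so x = (10 ± 2)/2: x = 6 or x = 4.
Collecting all roots found:

x = -1, x = 4, x = 6


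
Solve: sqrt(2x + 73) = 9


Square both sides: 2x + 73 = 9^2 = 81
2x = 81 - 73 = 8
x = 4
Check: sqrt(2*4 + 73) = sqrt(81) = 9 ✓

x = 4


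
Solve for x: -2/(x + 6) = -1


Multiply both sides by (x + 6): -2 = -1(x + 6)
Distribute: -2 = -x - 6
-x = -2 + 6 = 4
x = -4

x = -4


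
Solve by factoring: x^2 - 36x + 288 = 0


We need two numbers that multiply to 288 and add to -36.
Those numbers are -24 and -12 (since (-24) * (-12) = 288 and (-24) + (-12) = -36).
So x^2 - 36x + 288 = (x - 24)(x - 12) = 0
Setting each factor to zero: x = 24 or x = 12

x = 12, x = 24


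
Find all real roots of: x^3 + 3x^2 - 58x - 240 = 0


Let p(x) = x^3 + 3x^2 - 58x - 240. By the rational root theorem (leading coefficient 1), any rational root is an integer divisor of 240: try ±1, ±2, ... in turn.
Test x = 1: value = -294 ≠ 0.
Test x = -1: value = -180 ≠ 0.
Test x = 2: value = -336 ≠ 0.
Test x = -2: value = -120 ≠ 0.
Test x = 3: value = -360 ≠ 0.
Test x = -3: value = -66 ≠ 0.
Test x = 4: value = -360 ≠ 0.
Test x = -4: value = -24 ≠ 0.
Test x = 5: value = -330 ≠ 0.
Test x = -5: value = 0 ✓, so (x + 5) is a factor.
Synthetic division by (x + 5): bring down 1; 1(-5) + 3 = -2; (-2)(-5) - 58 = -48; (-48)(-5) - 240 = 0 → quotient x^2 - 2x - 48, remainder 0.
Solve the quadratic x^2 - 2x - 48 = 0: discriminant = (-2)^2 - 4(1)(-48) = 4 + 192 = 196.
sqrt(196) = 14, so x = (2 ± 14)/2: x = 8 or x = -6.

x = -6, x = -5, x = 8


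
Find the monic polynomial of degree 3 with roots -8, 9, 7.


A monic polynomial with roots -8, 9, 7 is:
p(x) = (x + 8)(x - 9)(x - 7)
After multiplying by (x + 8): x + 8
After multiplying by (x - 9): x^2 - x - 72
After multiplying by (x - 7): x^3 - 8x^2 - 65x + 504

x^3 - 8x^2 - 65x + 504


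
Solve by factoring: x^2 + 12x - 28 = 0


We need two numbers that multiply to -28 and add to 12.
Those numbers are 14 and -2 (since 14 * (-2) = -28 and 14 + (-2) = 12).
So x^2 + 12x - 28 = (x + 14)(x - 2) = 0
Setting each factor to zero: x = -14 or x = 2

x = -14, x = 2


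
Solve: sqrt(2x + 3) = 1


Square both sides: 2x + 3 = 1^2 = 1
2x = 1 - 3 = -2
x = -1
Check: sqrt(2*(-1) + 3) = sqrt(1) = 1 ✓

x = -1


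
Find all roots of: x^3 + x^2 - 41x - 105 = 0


Let p(x) = x^3 + x^2 - 41x - 105. By the rational root theorem (leading coefficient 1), any rational root is an integer divisor of 105: try ±1, ±2, ... in turn.
Test x = 1: value = -144 ≠ 0.
Test x = -1: value = -64 ≠ 0.
Test x = 3: value = -192 ≠ 0.
Test x = -3: value = 0 ✓, so (x + 3) is a factor.
Synthetic division by (x + 3): bring down 1; 1(-3) + 1 = -2; (-2)(-3) - 41 = -35; (-35)(-3) - 105 = 0 → quotient x^2 - 2x - 35, remainder 0.
Solve the quadratic x^2 - 2x - 35 = 0: discriminant = (-2)^2 - 4(1)(-35) = 4 + 140 = 144.
sqrt(144) = 12, so x = (2 ± 12)/2: x = 7 or x = -5.
Collecting all roots found:

x = -5, x = -3, x = 7


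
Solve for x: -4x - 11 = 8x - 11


Starting with: -4x - 11 = 8x - 11
Move all x terms to left: (-4 - 8)x = -11 + 11
Simplify: -12x = 0
Divide both sides by -12: x = 0

x = 0


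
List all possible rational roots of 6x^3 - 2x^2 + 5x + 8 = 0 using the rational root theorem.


Rational root theorem: possible roots are ±p/q where:
  p divides the constant term (8): p ∈ {1, 2, 4, 8}
  q divides the leading coefficient (6): q ∈ {1, 2, 3, 6}

All possible rational roots: -8, -4, -8/3, -2, -4/3, -1, -2/3, -1/2, -1/3, -1/6, 1/6, 1/3, 1/2, 2/3, 1, 4/3, 2, 8/3, 4, 8

-8, -4, -8/3, -2, -4/3, -1, -2/3, -1/2, -1/3, -1/6, 1/6, 1/3, 1/2, 2/3, 1, 4/3, 2, 8/3, 4, 8


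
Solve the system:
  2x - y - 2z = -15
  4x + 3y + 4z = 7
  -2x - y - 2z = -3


Using Cramer's rule. Expand each determinant along the first row.
D  = 2*[3*(-2) - 4*(-1)] - (-1)*[4*(-2) - 4*(-2)] + (-2)*[4*(-1) - 3*(-2)]
  = 2*(-2) - (-1)*(0) + (-2)*(2) = -8
Dx = (-15)*[3*(-2) - 4*(-1)] - (-1)*[7*(-2) - 4*(-3)] + (-2)*[7*(-1) - 3*(-3)]
  = (-15)*(-2) - (-1)*(-2) + (-2)*(2) = 24
Dy = 2*[7*(-2) - 4*(-3)] - (-15)*[4*(-2) - 4*(-2)] + (-2)*[4*(-3) - 7*(-2)]
  = 2*(-2) - (-15)*(0) + (-2)*(2) = -8
Dz = 2*[3*(-3) - 7*(-1)] - (-1)*[4*(-3) - 7*(-2)] + (-15)*[4*(-1) - 3*(-2)]
  = 2*(-2) - (-1)*(2) + (-15)*(2) = -32
x = Dx/D = 24/-8 = -3, y = Dy/D = -8/-8 = 1, z = Dz/D = -32/-8 = 4
Check eq1: (2)(-3) + (-1)(1) + (-2)(4) = -15 = -15 ✓
Check eq2: (4)(-3) + (3)(1) + (4)(4) = 7 = 7 ✓
Check eq3: (-2)(-3) + (-1)(1) + (-2)(4) = -3 = -3 ✓

x = -3, y = 1, z = 4


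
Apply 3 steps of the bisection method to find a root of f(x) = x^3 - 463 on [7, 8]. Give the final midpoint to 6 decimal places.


f(x) = x^3 - 463
f(7) = -120 < 0
f(8) = 49 > 0

Step 1: midpoint = (7.000000 + 8.000000)/2 = 7.500000
  f(7.500000) = -41.125000
  f(mid) < 0, so root is in [7.500000, 8.000000]

Step 2: midpoint = (7.500000 + 8.000000)/2 = 7.750000
  f(7.750000) = 2.484375
  f(mid) > 0, so root is in [7.500000, 7.750000]

Step 3: midpoint = (7.500000 + 7.750000)/2 = 7.625000
  f(7.625000) = -19.677734
  f(mid) < 0, so root is in [7.625000, 7.750000]

midpoint = 7.625000


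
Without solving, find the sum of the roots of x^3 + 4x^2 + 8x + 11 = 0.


By Vieta's formulas for x^3 + bx^2 + cx + d = 0:
  r1 + r2 + r3 = -b/a = -4
  r1*r2 + r1*r3 + r2*r3 = c/a = 8
  r1*r2*r3 = -d/a = -11


Sum = -4


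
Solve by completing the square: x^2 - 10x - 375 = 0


Start: x^2 - 10x - 375 = 0
Move constant: x^2 - 10x = 375
Half of -10 is -5, squared is 25
Add 25 to both sides: x^2 - 10x + 25 = 400
(x - 5)^2 = 400
x - 5 = ±20
x = 5 + 20 = 25 or x = 5 - 20 = -15

x = -15, x = 25


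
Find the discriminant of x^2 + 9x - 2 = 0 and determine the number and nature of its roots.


For ax^2 + bx + c = 0, discriminant D = b^2 - 4ac
Here a = 1, b = 9, c = -2
D = (9)^2 - 4(1)(-2) = 81 + 8 = 89

D = 89 > 0 but not a perfect square
The equation has 2 distinct real irrational roots.

Discriminant = 89, 2 distinct real irrational roots


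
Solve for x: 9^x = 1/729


Express both sides with the same base.
1/729 = 9^(-3)
Since the bases match: x = -3

x = -3


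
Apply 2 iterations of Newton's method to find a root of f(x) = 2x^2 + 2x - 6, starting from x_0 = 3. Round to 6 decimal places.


Newton's method: x_(n+1) = x_n - f(x_n)/f'(x_n)
f(x) = 2x^2 + 2x - 6
f'(x) = 4x + 2

Iteration 1:
  f(3.000000) = 18.000000
  f'(3.000000) = 14.000000
  x_1 = 3.000000 - (18.000000)/(14.000000) = 1.714286

Iteration 2:
  f(1.714286) = 3.306122
  f'(1.714286) = 8.857143
  x_2 = 1.714286 - (3.306122)/(8.857143) = 1.341014

x_2 = 1.341014


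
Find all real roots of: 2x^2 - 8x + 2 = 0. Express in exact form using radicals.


Using the quadratic formula: x = (-b ± sqrt(b^2 - 4ac)) / (2a)
Here a = 2, b = -8, c = 2
Discriminant = b^2 - 4ac = (-8)^2 - 4(2)(2) = 64 - 16 = 48
Since discriminant = 48 > 0, there are two real roots.
x = (8 ± 4*sqrt(3)) / 4
Simplifying: x = 2 ± sqrt(3)
Numerically: x ≈ 3.7321 or x ≈ 0.2679

x = 2 + sqrt(3) or x = 2 - sqrt(3)


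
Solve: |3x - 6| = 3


An absolute value equation |expr| = 3 gives two cases:
Case 1: 3x - 6 = 3
  3x = 9, so x = 3
Case 2: 3x - 6 = -3
  3x = 3, so x = 1

x = 1, x = 3


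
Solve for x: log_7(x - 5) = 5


Convert to exponential form: x - 5 = 7^5 = 16807
x = 16807 + 5 = 16812
Check: log_7(16812 - 5) = log_7(16807) = log_7(16807) = 5 ✓

x = 16812


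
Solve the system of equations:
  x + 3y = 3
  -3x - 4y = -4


Using Cramer's rule:
Determinant D = (1)(-4) - (-3)(3) = -4 + 9 = 5
Dx = (3)(-4) - (-4)(3) = -12 + 12 = 0
Dy = (1)(-4) - (-3)(3) = -4 + 9 = 5
x = Dx/D = 0/5 = 0
y = Dy/D = 5/5 = 1

x = 0, y = 1


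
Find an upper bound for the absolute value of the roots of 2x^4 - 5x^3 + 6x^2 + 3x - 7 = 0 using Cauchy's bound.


Cauchy's bound: all roots r satisfy |r| <= 1 + max(|a_i/a_n|) for i = 0,...,n-1
where a_n is the leading coefficient.

Coefficients: [2, -5, 6, 3, -7]
Leading coefficient a_n = 2
Ratios |a_i/a_n|: 5/2, 3, 3/2, 7/2
Maximum ratio: 7/2
Cauchy's bound: |r| <= 1 + 7/2 = 9/2

Upper bound = 9/2


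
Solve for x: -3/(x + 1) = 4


Multiply both sides by (x + 1): -3 = 4(x + 1)
Distribute: -3 = 4x + 4
4x = -3 - 4 = -7
x = -7/4

x = -7/4


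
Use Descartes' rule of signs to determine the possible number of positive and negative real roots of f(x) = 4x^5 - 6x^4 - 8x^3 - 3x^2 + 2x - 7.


Descartes' rule of signs:

For positive roots, count sign changes in f(x) = 4x^5 - 6x^4 - 8x^3 - 3x^2 + 2x - 7:
Signs of coefficients: +, -, -, -, +, -
Number of sign changes: 3
Possible positive real roots: 3, 1

For negative roots, examine f(-x) = -4x^5 - 6x^4 + 8x^3 - 3x^2 - 2x - 7:
Signs of coefficients: -, -, +, -, -, -
Number of sign changes: 2
Possible negative real roots: 2, 0

Positive roots: 3 or 1; Negative roots: 2 or 0


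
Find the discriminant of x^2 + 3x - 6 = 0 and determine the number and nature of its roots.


For ax^2 + bx + c = 0, discriminant D = b^2 - 4ac
Here a = 1, b = 3, c = -6
D = (3)^2 - 4(1)(-6) = 9 + 24 = 33

D = 33 > 0 but not a perfect square
The equation has 2 distinct real irrational roots.

Discriminant = 33, 2 distinct real irrational roots


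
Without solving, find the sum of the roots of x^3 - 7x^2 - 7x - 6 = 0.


By Vieta's formulas for x^3 + bx^2 + cx + d = 0:
  r1 + r2 + r3 = -b/a = 7
  r1*r2 + r1*r3 + r2*r3 = c/a = -7
  r1*r2*r3 = -d/a = 6


Sum = 7


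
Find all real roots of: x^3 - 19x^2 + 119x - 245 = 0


Let p(x) = x^3 - 19x^2 + 119x - 245. By the rational root theorem (leading coefficient 1), any rational root is an integer divisor of 245: try ±1, ±2, ... in turn.
Test x = 1: value = -144 ≠ 0.
Test x = -1: value = -384 ≠ 0.
Test x = 5: value = 0 ✓, so (x - 5) is a factor.
Synthetic division by (x - 5): bring down 1; 1(5) - 19 = -14; (-14)(5) + 119 = 49; 49(5) - 245 = 0 → quotient x^2 - 14x + 49, remainder 0.
Solve the quadratic x^2 - 14x + 49 = 0: discriminant = (-14)^2 - 4(1)(49) = 196 - 196 = 0.
Discriminant = 0, so a double root: x = 14/2 = 7.

x = 5, x = 7 (multiplicity 2)


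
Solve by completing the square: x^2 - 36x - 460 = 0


Start: x^2 - 36x - 460 = 0
Move constant: x^2 - 36x = 460
Half of -36 is -18, squared is 324
Add 324 to both sides: x^2 - 36x + 324 = 784
(x - 18)^2 = 784
x - 18 = ±28
x = 18 + 28 = 46 or x = 18 - 28 = -10

x = -10, x = 46


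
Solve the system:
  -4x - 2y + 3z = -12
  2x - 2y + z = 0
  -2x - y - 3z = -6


Using Cramer's rule. Expand each determinant along the first row.
D  = (-4)*[(-2)*(-3) - 1*(-1)] - (-2)*[2*(-3) - 1*(-2)] + 3*[2*(-1) - (-2)*(-2)]
  = (-4)*(7) - (-2)*(-4) + 3*(-6) = -54
Dx = (-12)*[(-2)*(-3) - 1*(-1)] - (-2)*[0*(-3) - 1*(-6)] + 3*[0*(-1) - (-2)*(-6)]
  = (-12)*(7) - (-2)*(6) + 3*(-12) = -108
Dy = (-4)*[0*(-3) - 1*(-6)] - (-12)*[2*(-3) - 1*(-2)] + 3*[2*(-6) - 0*(-2)]
  = (-4)*(6) - (-12)*(-4) + 3*(-12) = -108
Dz = (-4)*[(-2)*(-6) - 0*(-1)] - (-2)*[2*(-6) - 0*(-2)] + (-12)*[2*(-1) - (-2)*(-2)]
  = (-4)*(12) - (-2)*(-12) + (-12)*(-6) = 0
x = Dx/D = -108/-54 = 2, y = Dy/D = -108/-54 = 2, z = Dz/D = 0/-54 = 0
Check eq1: (-4)(2) + (-2)(2) + (3)(0) = -12 = -12 ✓
Check eq2: (2)(2) + (-2)(2) + (1)(0) = 0 = 0 ✓
Check eq3: (-2)(2) + (-1)(2) + (-3)(0) = -6 = -6 ✓

x = 2, y = 2, z = 0


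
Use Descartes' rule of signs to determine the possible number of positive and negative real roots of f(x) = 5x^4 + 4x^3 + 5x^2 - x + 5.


Descartes' rule of signs:

For positive roots, count sign changes in f(x) = 5x^4 + 4x^3 + 5x^2 - x + 5:
Signs of coefficients: +, +, +, -, +
Number of sign changes: 2
Possible positive real roots: 2, 0

For negative roots, examine f(-x) = 5x^4 - 4x^3 + 5x^2 + x + 5:
Signs of coefficients: +, -, +, +, +
Number of sign changes: 2
Possible negative real roots: 2, 0

Positive roots: 2 or 0; Negative roots: 2 or 0


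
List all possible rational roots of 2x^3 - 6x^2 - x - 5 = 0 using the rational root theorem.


Rational root theorem: possible roots are ±p/q where:
  p divides the constant term (-5): p ∈ {1, 5}
  q divides the leading coefficient (2): q ∈ {1, 2}

All possible rational roots: -5, -5/2, -1, -1/2, 1/2, 1, 5/2, 5

-5, -5/2, -1, -1/2, 1/2, 1, 5/2, 5


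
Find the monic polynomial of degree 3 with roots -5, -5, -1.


A monic polynomial with roots -5, -5, -1 is:
p(x) = (x + 5)(x + 5)(x + 1)
After multiplying by (x + 5): x + 5
After multiplying by (x + 5): x^2 + 10x + 25
After multiplying by (x + 1): x^3 + 11x^2 + 35x + 25

x^3 + 11x^2 + 35x + 25


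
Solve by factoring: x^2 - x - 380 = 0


We need two numbers that multiply to -380 and add to -1.
Those numbers are -20 and 19 (since (-20) * 19 = -380 and (-20) + 19 = -1).
So x^2 - x - 380 = (x - 20)(x + 19) = 0
Setting each factor to zero: x = 20 or x = -19

x = -19, x = 20


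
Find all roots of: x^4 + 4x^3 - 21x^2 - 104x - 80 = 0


Let p(x) = x^4 + 4x^3 - 21x^2 - 104x - 80. By the rational root theorem (leading coefficient 1), any rational root is an integer divisor of 80: try ±1, ±2, ... in turn.
Test x = 1: value = -200 ≠ 0.
Test x = -1: value = 0 ✓, so (x + 1) is a factor.
Synthetic division by (x + 1): bring down 1; 1(-1) + 4 = 3; 3(-1) - 21 = -24; (-24)(-1) - 104 = -80; (-80)(-1) - 80 = 0 → quotient x^3 + 3x^2 - 24x - 80, remainder 0.
Continue with the quotient x^3 + 3x^2 - 24x - 80 (candidates must divide 80; re-test x = -1 first in case it repeats).
Test x = -1: value = -54 ≠ 0.
Test x = 2: value = -108 ≠ 0.
Test x = -2: value = -28 ≠ 0.
Test x = 4: value = -64 ≠ 0.
Test x = -4: value = 0 ✓, so (x + 4) is a factor.
Synthetic division by (x + 4): bring down 1; 1(-4) + 3 = -1; (-1)(-4) - 24 = -20; (-20)(-4) - 80 = 0 → quotient x^2 - x - 20, remainder 0.
Solve the quadratic x^2 - x - 20 = 0: discriminant = (-1)^2 - 4(1)(-20) = 1 + 80 = 81.
sqrt(81) = 9, so x = (1 ± 9)/2: x = 5 or x = -4.
Collecting all roots found:

x = -4 (multiplicity 2), x = -1, x = 5


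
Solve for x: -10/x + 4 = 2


Subtract 4 from both sides: -10/x = -2
Multiply both sides by x: -10 = -2 * x
Divide by -2: x = 5

x = 5


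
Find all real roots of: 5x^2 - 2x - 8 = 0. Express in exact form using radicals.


Using the quadratic formula: x = (-b ± sqrt(b^2 - 4ac)) / (2a)
Here a = 5, b = -2, c = -8
Discriminant = b^2 - 4ac = (-2)^2 - 4(5)(-8) = 4 + 160 = 164
Since discriminant = 164 > 0, there are two real roots.
x = (2 ± 2*sqrt(41)) / 10
Simplifying: x = (1 ± sqrt(41)) / 5
Numerically: x ≈ 1.4806 or x ≈ -1.0806

x = (1 + sqrt(41)) / 5 or x = (1 - sqrt(41)) / 5


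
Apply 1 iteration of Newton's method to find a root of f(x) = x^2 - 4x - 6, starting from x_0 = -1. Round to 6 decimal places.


Newton's method: x_(n+1) = x_n - f(x_n)/f'(x_n)
f(x) = x^2 - 4x - 6
f'(x) = 2x - 4

Iteration 1:
  f(-1.000000) = -1.000000
  f'(-1.000000) = -6.000000
  x_1 = -1.000000 - (-1.000000)/(-6.000000) = -1.166667

x_1 = -1.166667


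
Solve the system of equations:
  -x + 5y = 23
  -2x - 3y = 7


Using Cramer's rule:
Determinant D = (-1)(-3) - (-2)(5) = 3 + 10 = 13
Dx = (23)(-3) - (7)(5) = -69 - 35 = -104
Dy = (-1)(7) - (-2)(23) = -7 + 46 = 39
x = Dx/D = -104/13 = -8
y = Dy/D = 39/13 = 3

x = -8, y = 3


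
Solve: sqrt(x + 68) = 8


Square both sides: x + 68 = 8^2 = 64
x = 64 - 68 = -4
x = -4
Check: sqrt(1*(-4) + 68) = sqrt(64) = 8 ✓

x = -4


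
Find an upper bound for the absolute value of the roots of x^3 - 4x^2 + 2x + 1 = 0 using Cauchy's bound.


Cauchy's bound: all roots r satisfy |r| <= 1 + max(|a_i/a_n|) for i = 0,...,n-1
where a_n is the leading coefficient.

Coefficients: [1, -4, 2, 1]
Leading coefficient a_n = 1
Ratios |a_i/a_n|: 4, 2, 1
Maximum ratio: 4
Cauchy's bound: |r| <= 1 + 4 = 5

Upper bound = 5


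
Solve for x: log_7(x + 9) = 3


Convert to exponential form: x + 9 = 7^3 = 343
x = 343 - 9 = 334
Check: log_7(334 + 9) = log_7(343) = log_7(343) = 3 ✓

x = 334


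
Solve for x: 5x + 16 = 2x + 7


Starting with: 5x + 16 = 2x + 7
Move all x terms to left: (5 - 2)x = 7 - 16
Simplify: 3x = -9
Divide both sides by 3: x = -3

x = -3


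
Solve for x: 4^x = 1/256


Express both sides with the same base.
1/256 = 4^(-4)
Since the bases match: x = -4

x = -4


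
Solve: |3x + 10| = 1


An absolute value equation |expr| = 1 gives two cases:
Case 1: 3x + 10 = 1
  3x = -9, so x = -3
Case 2: 3x + 10 = -1
  3x = -11, so x = -11/3

x = -11/3, x = -3


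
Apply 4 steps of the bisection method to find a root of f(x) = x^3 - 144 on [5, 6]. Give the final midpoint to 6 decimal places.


f(x) = x^3 - 144
f(5) = -19 < 0
f(6) = 72 > 0

Step 1: midpoint = (5.000000 + 6.000000)/2 = 5.500000
  f(5.500000) = 22.375000
  f(mid) > 0, so root is in [5.000000, 5.500000]

Step 2: midpoint = (5.000000 + 5.500000)/2 = 5.250000
  f(5.250000) = 0.703125
  f(mid) > 0, so root is in [5.000000, 5.250000]

Step 3: midpoint = (5.000000 + 5.250000)/2 = 5.125000
  f(5.125000) = -9.388672
  f(mid) < 0, so root is in [5.125000, 5.250000]

Step 4: midpoint = (5.125000 + 5.250000)/2 = 5.187500
  f(5.187500) = -4.403564
  f(mid) < 0, so root is in [5.187500, 5.250000]

midpoint = 5.187500


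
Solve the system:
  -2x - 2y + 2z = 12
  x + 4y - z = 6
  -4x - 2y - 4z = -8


Using Cramer's rule. Expand each determinant along the first row.
D  = (-2)*[4*(-4) - (-1)*(-2)] - (-2)*[1*(-4) - (-1)*(-4)] + 2*[1*(-2) - 4*(-4)]
  = (-2)*(-18) - (-2)*(-8) + 2*(14) = 48
Dx = 12*[4*(-4) - (-1)*(-2)] - (-2)*[6*(-4) - (-1)*(-8)] + 2*[6*(-2) - 4*(-8)]
  = 12*(-18) - (-2)*(-32) + 2*(20) = -240
Dy = (-2)*[6*(-4) - (-1)*(-8)] - 12*[1*(-4) - (-1)*(-4)] + 2*[1*(-8) - 6*(-4)]
  = (-2)*(-32) - 12*(-8) + 2*(16) = 192
Dz = (-2)*[4*(-8) - 6*(-2)] - (-2)*[1*(-8) - 6*(-4)] + 12*[1*(-2) - 4*(-4)]
  = (-2)*(-20) - (-2)*(16) + 12*(14) = 240
x = Dx/D = -240/48 = -5, y = Dy/D = 192/48 = 4, z = Dz/D = 240/48 = 5
Check eq1: (-2)(-5) + (-2)(4) + (2)(5) = 12 = 12 ✓
Check eq2: (1)(-5) + (4)(4) + (-1)(5) = 6 = 6 ✓
Check eq3: (-4)(-5) + (-2)(4) + (-4)(5) = -8 = -8 ✓

x = -5, y = 4, z = 5


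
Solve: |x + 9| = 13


An absolute value equation |expr| = 13 gives two cases:
Case 1: x + 9 = 13
  x = 4, so x = 4
Case 2: x + 9 = -13
  x = -22, so x = -22

x = -22, x = 4


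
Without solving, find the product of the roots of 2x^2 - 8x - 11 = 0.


By Vieta's formulas for ax^2 + bx + c = 0:
  Sum of roots = -b/a
  Product of roots = c/a

Here a = 2, b = -8, c = -11
Sum = -(-8)/2 = 4
Product = -11/2 = -11/2

Product = -11/2


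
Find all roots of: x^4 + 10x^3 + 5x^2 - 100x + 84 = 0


Let p(x) = x^4 + 10x^3 + 5x^2 - 100x + 84. By the rational root theorem (leading coefficient 1), any rational root is an integer divisor of 84: try ±1, ±2, ... in turn.
Test x = 1: value = 0 ✓, so (x - 1) is a factor.
Synthetic division by (x - 1): bring down 1; 1(1) + 10 = 11; 11(1) + 5 = 16; 16(1) - 100 = -84; (-84)(1) + 84 = 0 → quotient x^3 + 11x^2 + 16x - 84, remainder 0.
Continue with the quotient x^3 + 11x^2 + 16x - 84 (candidates must divide 84; re-test x = 1 first in case it repeats).
Test x = 1: value = -56 ≠ 0.
Test x = -1: value = -90 ≠ 0.
Test x = 2: value = 0 ✓, so (x - 2) is a factor.
Synthetic division by (x - 2): bring down 1; 1(2) + 11 = 13; 13(2) + 16 = 42; 42(2) - 84 = 0 → quotient x^2 + 13x + 42, remainder 0.
Solve the quadratic x^2 + 13x + 42 = 0: discriminant = 13^2 - 4(1)(42) = 169 - 168 = 1.
sqrt(1) = 1, so x = (-13 ± 1)/2: x = -6 or x = -7.
Collecting all roots found:

x = -7, x = -6, x = 1, x = 2


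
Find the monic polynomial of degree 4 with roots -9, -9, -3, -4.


A monic polynomial with roots -9, -9, -3, -4 is:
p(x) = (x + 9)(x + 9)(x + 3)(x + 4)
After multiplying by (x + 9): x + 9
After multiplying by (x + 9): x^2 + 18x + 81
After multiplying by (x + 3): x^3 + 21x^2 + 135x + 243
After multiplying by (x + 4): x^4 + 25x^3 + 219x^2 + 783x + 972

x^4 + 25x^3 + 219x^2 + 783x + 972


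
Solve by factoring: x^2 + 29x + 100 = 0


We need two numbers that multiply to 100 and add to 29.
Those numbers are 4 and 25 (since 4 * 25 = 100 and 4 + 25 = 29).
So x^2 + 29x + 100 = (x + 4)(x + 25) = 0
Setting each factor to zero: x = -4 or x = -25

x = -25, x = -4


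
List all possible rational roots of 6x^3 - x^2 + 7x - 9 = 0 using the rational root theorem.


Rational root theorem: possible roots are ±p/q where:
  p divides the constant term (-9): p ∈ {1, 3, 9}
  q divides the leading coefficient (6): q ∈ {1, 2, 3, 6}

All possible rational roots: -9, -9/2, -3, -3/2, -1, -1/2, -1/3, -1/6, 1/6, 1/3, 1/2, 1, 3/2, 3, 9/2, 9

-9, -9/2, -3, -3/2, -1, -1/2, -1/3, -1/6, 1/6, 1/3, 1/2, 1, 3/2, 3, 9/2, 9


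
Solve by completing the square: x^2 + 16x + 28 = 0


Start: x^2 + 16x + 28 = 0
Move constant: x^2 + 16x = -28
Half of 16 is 8, squared is 64
Add 64 to both sides: x^2 + 16x + 64 = 36
(x + 8)^2 = 36
x + 8 = ±6
x = -8 + 6 = -2 or x = -8 - 6 = -14

x = -14, x = -2


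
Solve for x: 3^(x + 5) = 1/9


Express both sides with the same base.
1/9 = 3^(-2)
Since the bases match, equate exponents: x + 5 = -2
So x = -2 - (5) = -7

x = -7


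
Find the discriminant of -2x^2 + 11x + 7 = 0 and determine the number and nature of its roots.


For ax^2 + bx + c = 0, discriminant D = b^2 - 4ac
Here a = -2, b = 11, c = 7
D = (11)^2 - 4(-2)(7) = 121 + 56 = 177

D = 177 > 0 but not a perfect square
The equation has 2 distinct real irrational roots.

Discriminant = 177, 2 distinct real irrational roots


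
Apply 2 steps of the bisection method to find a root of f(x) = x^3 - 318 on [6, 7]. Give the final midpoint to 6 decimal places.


f(x) = x^3 - 318
f(6) = -102 < 0
f(7) = 25 > 0

Step 1: midpoint = (6.000000 + 7.000000)/2 = 6.500000
  f(6.500000) = -43.375000
  f(mid) < 0, so root is in [6.500000, 7.000000]

Step 2: midpoint = (6.500000 + 7.000000)/2 = 6.750000
  f(6.750000) = -10.453125
  f(mid) < 0, so root is in [6.750000, 7.000000]

midpoint = 6.750000


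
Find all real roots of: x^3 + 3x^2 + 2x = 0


The constant term is 0, so x = 0 is a root. Factor out x:
  x(x^2 + 3x + 2) = 0
Solve the quadratic x^2 + 3x + 2 = 0: discriminant = 3^2 - 4(1)(2) = 9 - 8 = 1.
sqrt(1) = 1, so x = (-3 ± 1)/2: x = -1 or x = -2.

x = -2, x = -1, x = 0


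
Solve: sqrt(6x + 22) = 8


Square both sides: 6x + 22 = 8^2 = 64
6x = 64 - 22 = 42
x = 7
Check: sqrt(6*7 + 22) = sqrt(64) = 8 ✓

x = 7


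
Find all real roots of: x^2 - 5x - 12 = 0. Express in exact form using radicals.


Using the quadratic formula: x = (-b ± sqrt(b^2 - 4ac)) / (2a)
Here a = 1, b = -5, c = -12
Discriminant = b^2 - 4ac = (-5)^2 - 4(1)(-12) = 25 + 48 = 73
Since discriminant = 73 > 0, there are two real roots.
x = (5 ± sqrt(73)) / 2
Numerically: x ≈ 6.7720 or x ≈ -1.7720

x = (5 + sqrt(73)) / 2 or x = (5 - sqrt(73)) / 2


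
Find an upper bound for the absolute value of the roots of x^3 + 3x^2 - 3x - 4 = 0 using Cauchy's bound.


Cauchy's bound: all roots r satisfy |r| <= 1 + max(|a_i/a_n|) for i = 0,...,n-1
where a_n is the leading coefficient.

Coefficients: [1, 3, -3, -4]
Leading coefficient a_n = 1
Ratios |a_i/a_n|: 3, 3, 4
Maximum ratio: 4
Cauchy's bound: |r| <= 1 + 4 = 5

Upper bound = 5


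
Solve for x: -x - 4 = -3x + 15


Starting with: -x - 4 = -3x + 15
Move all x terms to left: (-1 + 3)x = 15 + 4
Simplify: 2x = 19
Divide both sides by 2: x = 19/2

x = 19/2


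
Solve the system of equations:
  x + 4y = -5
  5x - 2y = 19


Using Cramer's rule:
Determinant D = (1)(-2) - (5)(4) = -2 - 20 = -22
Dx = (-5)(-2) - (19)(4) = 10 - 76 = -66
Dy = (1)(19) - (5)(-5) = 19 + 25 = 44
x = Dx/D = -66/-22 = 3
y = Dy/D = 44/-22 = -2

x = 3, y = -2


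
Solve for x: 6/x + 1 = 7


Subtract 1 from both sides: 6/x = 6
Multiply both sides by x: 6 = 6 * x
Divide by 6: x = 1

x = 1


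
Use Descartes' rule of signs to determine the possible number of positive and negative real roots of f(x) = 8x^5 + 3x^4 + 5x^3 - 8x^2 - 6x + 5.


Descartes' rule of signs:

For positive roots, count sign changes in f(x) = 8x^5 + 3x^4 + 5x^3 - 8x^2 - 6x + 5:
Signs of coefficients: +, +, +, -, -, +
Number of sign changes: 2
Possible positive real roots: 2, 0

For negative roots, examine f(-x) = -8x^5 + 3x^4 - 5x^3 - 8x^2 + 6x + 5:
Signs of coefficients: -, +, -, -, +, +
Number of sign changes: 3
Possible negative real roots: 3, 1

Positive roots: 2 or 0; Negative roots: 3 or 1


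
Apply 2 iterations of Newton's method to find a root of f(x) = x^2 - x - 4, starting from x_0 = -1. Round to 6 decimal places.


Newton's method: x_(n+1) = x_n - f(x_n)/f'(x_n)
f(x) = x^2 - x - 4
f'(x) = 2x - 1

Iteration 1:
  f(-1.000000) = -2.000000
  f'(-1.000000) = -3.000000
  x_1 = -1.000000 - (-2.000000)/(-3.000000) = -1.666667

Iteration 2:
  f(-1.666667) = 0.444444
  f'(-1.666667) = -4.333333
  x_2 = -1.666667 - (0.444444)/(-4.333333) = -1.564103

x_2 = -1.564103


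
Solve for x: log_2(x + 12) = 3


Convert to exponential form: x + 12 = 2^3 = 8
x = 8 - 12 = -4
Check: log_2(-4 + 12) = log_2(8) = log_2(8) = 3 ✓

x = -4


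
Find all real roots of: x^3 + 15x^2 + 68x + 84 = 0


Let p(x) = x^3 + 15x^2 + 68x + 84. By the rational root theorem (leading coefficient 1), any rational root is an integer divisor of 84: try ±1, ±2, ... in turn.
Test x = 1: value = 168 ≠ 0.
Test x = -1: value = 30 ≠ 0.
Test x = 2: value = 288 ≠ 0.
Test x = -2: value = 0 ✓, so (x + 2) is a factor.
Synthetic division by (x + 2): bring down 1; 1(-2) + 15 = 13; 13(-2) + 68 = 42; 42(-2) + 84 = 0 → quotient x^2 + 13x + 42, remainder 0.
Solve the quadratic x^2 + 13x + 42 = 0: discriminant = 13^2 - 4(1)(42) = 169 - 168 = 1.
sqrt(1) = 1, so x = (-13 ± 1)/2: x = -6 or x = -7.

x = -7, x = -6, x = -2
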